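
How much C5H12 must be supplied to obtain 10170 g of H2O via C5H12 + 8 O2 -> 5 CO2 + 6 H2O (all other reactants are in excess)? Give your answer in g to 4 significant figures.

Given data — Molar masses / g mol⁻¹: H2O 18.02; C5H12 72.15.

n(H2O) = 10170 / 18.02 = 564.4 mol
n(C5H12) = (1/6) × 564.4 = 94.07 mol
mass = 94.07 × 72.15 = 6787 g

6787 g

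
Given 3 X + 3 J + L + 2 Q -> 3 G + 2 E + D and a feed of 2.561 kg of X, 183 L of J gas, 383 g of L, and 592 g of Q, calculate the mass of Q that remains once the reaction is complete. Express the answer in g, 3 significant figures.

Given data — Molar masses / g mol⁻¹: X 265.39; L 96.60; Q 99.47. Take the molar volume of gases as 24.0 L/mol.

86.4 g

n(X) = 2.561×1000 / 265.39 = 9.650 mol
n(J) = 183.0 / 24.0 = 7.625 mol
n(L) = 383.0 / 96.60 = 3.965 mol
n(Q) = 592.0 / 99.47 = 5.952 mol
n/ν for X = 9.650/3 = 3.217
n/ν for J = 7.625/3 = 2.542
n/ν for L = 3.965/1 = 3.965
n/ν for Q = 5.952/2 = 2.976
Smallest n/ν is J → limiting reagent.
Q consumed = (2/3) × 7.625 = 5.083 mol
Q remaining = 5.952 − 5.083 = 0.8690 mol
mass = 0.8690 × 99.47 = 86.44 g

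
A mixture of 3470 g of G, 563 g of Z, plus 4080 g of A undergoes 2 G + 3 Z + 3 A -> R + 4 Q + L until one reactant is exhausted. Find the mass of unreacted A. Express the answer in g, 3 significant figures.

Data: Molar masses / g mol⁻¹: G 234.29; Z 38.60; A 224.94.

n(G) = 3470 / 234.29 = 14.81 mol
n(Z) = 563.0 / 38.60 = 14.59 mol
n(A) = 4080 / 224.94 = 18.14 mol
n/ν for G = 14.81/2 = 7.405
n/ν for Z = 14.59/3 = 4.863
n/ν for A = 18.14/3 = 6.047
Smallest n/ν is Z → limiting reagent.
A consumed = (3/3) × 14.59 = 14.59 mol
A remaining = 18.14 − 14.59 = 3.550 mol
mass = 3.550 × 224.94 = 798.5 g

799 g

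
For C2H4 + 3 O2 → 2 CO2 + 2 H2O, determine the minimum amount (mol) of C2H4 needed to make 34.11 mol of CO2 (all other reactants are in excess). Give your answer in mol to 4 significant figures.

17.06 mol

n(CO2) = 34.11 mol
n(C2H4) = (1/2) × 34.11 = 17.06 mol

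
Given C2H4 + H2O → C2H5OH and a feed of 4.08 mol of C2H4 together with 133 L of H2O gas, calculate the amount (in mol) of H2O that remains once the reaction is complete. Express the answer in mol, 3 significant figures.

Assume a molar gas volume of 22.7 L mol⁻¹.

n(C2H4) = 4.080 mol
n(H2O) = 133.0 / 22.7 = 5.859 mol
n/ν for C2H4 = 4.080/1 = 4.080
n/ν for H2O = 5.859/1 = 5.859
Smallest n/ν is C2H4 → limiting reagent.
H2O consumed = (1/1) × 4.080 = 4.080 mol
H2O remaining = 5.859 − 4.080 = 1.779 mol

1.78 mol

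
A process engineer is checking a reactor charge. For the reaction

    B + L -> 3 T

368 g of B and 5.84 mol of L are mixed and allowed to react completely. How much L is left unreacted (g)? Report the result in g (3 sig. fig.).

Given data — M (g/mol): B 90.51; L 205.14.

n(B) = 368.0 / 90.51 = 4.066 mol
n(L) = 5.840 mol
n/ν for B = 4.066/1 = 4.066
n/ν for L = 5.840/1 = 5.840
Smallest n/ν is B → limiting reagent.
L consumed = (1/1) × 4.066 = 4.066 mol
L remaining = 5.840 − 4.066 = 1.774 mol
mass = 1.774 × 205.14 = 363.9 g

364 g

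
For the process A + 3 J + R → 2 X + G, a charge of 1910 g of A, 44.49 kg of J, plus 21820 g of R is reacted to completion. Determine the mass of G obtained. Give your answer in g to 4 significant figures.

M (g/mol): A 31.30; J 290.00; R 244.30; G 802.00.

n(A) = 1910 / 31.30 = 61.02 mol
n(J) = 44.49×1000 / 290.00 = 153.4 mol
n(R) = 21820 / 244.30 = 89.32 mol
n/ν for A = 61.02/1 = 61.02
n/ν for J = 153.4/3 = 51.13
n/ν for R = 89.32/1 = 89.32
Smallest n/ν is J → limiting reagent.
n(G) = (1/3) × 153.4 = 51.13 mol
mass = 51.13 × 802.00 = 41010 g

41010 g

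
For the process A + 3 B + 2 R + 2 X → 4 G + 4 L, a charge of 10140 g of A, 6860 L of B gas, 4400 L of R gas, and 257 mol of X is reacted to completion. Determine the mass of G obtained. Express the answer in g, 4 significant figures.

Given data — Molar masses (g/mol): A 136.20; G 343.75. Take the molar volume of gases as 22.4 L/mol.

102400 g

n(A) = 10140 / 136.20 = 74.45 mol
n(B) = 6860 / 22.4 = 306.3 mol
n(R) = 4400 / 22.4 = 196.4 mol
n(X) = 257.0 mol
n/ν for A = 74.45/1 = 74.45
n/ν for B = 306.3/3 = 102.1
n/ν for R = 196.4/2 = 98.20
n/ν for X = 257.0/2 = 128.5
Smallest n/ν is A → limiting reagent.
n(G) = (4/1) × 74.45 = 297.8 mol
mass = 297.8 × 343.75 = 102400 g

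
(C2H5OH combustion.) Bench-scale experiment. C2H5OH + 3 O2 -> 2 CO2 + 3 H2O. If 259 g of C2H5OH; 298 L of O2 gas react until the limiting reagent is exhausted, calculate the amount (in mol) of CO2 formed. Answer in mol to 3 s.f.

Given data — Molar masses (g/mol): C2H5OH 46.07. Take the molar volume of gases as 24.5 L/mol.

8.11 mol

n(C2H5OH) = 259.0 / 46.07 = 5.622 mol
n(O2) = 298.0 / 24.5 = 12.16 mol
n/ν for C2H5OH = 5.622/1 = 5.622
n/ν for O2 = 12.16/3 = 4.053
Smallest n/ν is O2 → limiting reagent.
n(CO2) = (2/3) × 12.16 = 8.107 mol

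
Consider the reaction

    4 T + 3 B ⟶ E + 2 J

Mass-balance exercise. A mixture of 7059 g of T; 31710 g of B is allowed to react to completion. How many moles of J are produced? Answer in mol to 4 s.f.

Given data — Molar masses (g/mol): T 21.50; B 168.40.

n(T) = 7059 / 21.50 = 328.3 mol
n(B) = 31710 / 168.40 = 188.3 mol
n/ν for T = 328.3/4 = 82.08
n/ν for B = 188.3/3 = 62.77
Smallest n/ν is B → limiting reagent.
n(J) = (2/3) × 188.3 = 125.5 mol

125.5 mol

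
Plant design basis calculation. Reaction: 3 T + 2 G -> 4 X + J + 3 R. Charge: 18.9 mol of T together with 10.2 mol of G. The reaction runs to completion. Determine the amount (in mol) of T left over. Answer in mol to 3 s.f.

3.60 mol

n(T) = 18.90 mol
n(G) = 10.20 mol
n/ν for T = 18.90/3 = 6.300
n/ν for G = 10.20/2 = 5.100
Smallest n/ν is G → limiting reagent.
T consumed = (3/2) × 10.20 = 15.30 mol
T remaining = 18.90 − 15.30 = 3.600 mol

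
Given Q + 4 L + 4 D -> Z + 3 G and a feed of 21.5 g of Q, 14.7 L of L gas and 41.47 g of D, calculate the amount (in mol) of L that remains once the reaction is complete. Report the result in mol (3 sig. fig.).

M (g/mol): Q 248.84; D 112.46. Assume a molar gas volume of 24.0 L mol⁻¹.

n(Q) = 21.50 / 248.84 = 0.08640 mol
n(L) = 14.70 / 24.0 = 0.6125 mol
n(D) = 41.47 / 112.46 = 0.3688 mol
n/ν for Q = 0.08640/1 = 0.08640
n/ν for L = 0.6125/4 = 0.1531
n/ν for D = 0.3688/4 = 0.09220
Smallest n/ν is Q → limiting reagent.
L consumed = (4/1) × 0.08640 = 0.3456 mol
L remaining = 0.6125 − 0.3456 = 0.2669 mol

0.267 mol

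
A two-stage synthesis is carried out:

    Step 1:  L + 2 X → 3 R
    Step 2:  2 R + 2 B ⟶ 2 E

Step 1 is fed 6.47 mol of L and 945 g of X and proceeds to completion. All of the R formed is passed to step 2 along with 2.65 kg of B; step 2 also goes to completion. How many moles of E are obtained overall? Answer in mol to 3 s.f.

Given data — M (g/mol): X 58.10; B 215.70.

Step 1:
n(L) = 6.470 mol
n(X) = 945.0 / 58.10 = 16.27 mol
n/ν for L = 6.470/1 = 6.470
n/ν for X = 16.27/2 = 8.135
Smallest n/ν is L → limiting reagent.
n(R) produced = (3/1) × 6.470 = 19.41 mol
Step 2:
n(R) available = 19.41 mol
n(B) = 2.650×1000 / 215.70 = 12.29 mol
n/ν for R = 19.41/2 = 9.705
n/ν for B = 12.29/2 = 6.145
Smallest n/ν is B → limiting reagent.
n(E) = (2/2) × 12.29 = 12.29 mol

12.3 mol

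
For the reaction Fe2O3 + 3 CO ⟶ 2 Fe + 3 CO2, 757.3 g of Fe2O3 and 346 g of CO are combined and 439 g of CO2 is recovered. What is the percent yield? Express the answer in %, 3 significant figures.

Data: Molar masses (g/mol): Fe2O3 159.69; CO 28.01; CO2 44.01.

80.8 %

n(Fe2O3) = 757.3 / 159.69 = 4.742 mol
n(CO) = 346.0 / 28.01 = 12.35 mol
n/ν for Fe2O3 = 4.742/1 = 4.742
n/ν for CO = 12.35/3 = 4.117
Smallest n/ν is CO → limiting reagent.
theoretical n(CO2) = (3/3) × 12.35 = 12.35 mol → 543.5 g
% yield = 439 / 543.5 × 100 = 80.77 %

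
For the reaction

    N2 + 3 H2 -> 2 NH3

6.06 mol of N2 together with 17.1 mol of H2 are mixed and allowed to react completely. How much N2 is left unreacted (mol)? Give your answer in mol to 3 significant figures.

0.360 mol

n(N2) = 6.060 mol
n(H2) = 17.10 mol
n/ν → N2: 6.060, H2: 5.700; H2 is limiting.
N2 consumed = (1/3) × 17.10 = 5.700 mol
N2 remaining = 6.060 − 5.700 = 0.3600 mol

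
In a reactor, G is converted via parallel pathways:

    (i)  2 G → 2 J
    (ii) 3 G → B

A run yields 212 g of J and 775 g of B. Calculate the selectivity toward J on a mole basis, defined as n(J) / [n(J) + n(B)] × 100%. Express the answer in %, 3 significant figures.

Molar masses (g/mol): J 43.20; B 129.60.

45.1 %

n(J) = 212 / 43.20 = 4.907 mol
n(B) = 775 / 129.60 = 5.980 mol
selectivity = 4.907/(4.907+5.980) × 100 = 45.07 %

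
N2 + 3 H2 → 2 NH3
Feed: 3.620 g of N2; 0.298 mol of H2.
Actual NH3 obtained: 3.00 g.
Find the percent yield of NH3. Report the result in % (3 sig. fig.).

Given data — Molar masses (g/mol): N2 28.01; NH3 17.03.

88.7 %

n(N2) = 3.620 / 28.01 = 0.1292 mol
n(H2) = 0.2980 mol
n/ν → N2: 0.1292, H2: 0.09933; H2 is limiting.
theoretical n(NH3) = (2/3) × 0.2980 = 0.1987 mol → 3.384 g
% yield = 3.00 / 3.384 × 100 = 88.65 %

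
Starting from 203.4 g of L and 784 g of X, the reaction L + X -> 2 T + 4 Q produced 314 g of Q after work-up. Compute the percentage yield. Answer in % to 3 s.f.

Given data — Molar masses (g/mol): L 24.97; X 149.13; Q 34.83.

n(L) = 203.4 / 24.97 = 8.146 mol
n(X) = 784.0 / 149.13 = 5.257 mol
n/ν for L = 8.146/1 = 8.146
n/ν for X = 5.257/1 = 5.257
Smallest n/ν is X → limiting reagent.
theoretical n(Q) = (4/1) × 5.257 = 21.03 mol → 732.5 g
% yield = 314 / 732.5 × 100 = 42.87 %

42.9 %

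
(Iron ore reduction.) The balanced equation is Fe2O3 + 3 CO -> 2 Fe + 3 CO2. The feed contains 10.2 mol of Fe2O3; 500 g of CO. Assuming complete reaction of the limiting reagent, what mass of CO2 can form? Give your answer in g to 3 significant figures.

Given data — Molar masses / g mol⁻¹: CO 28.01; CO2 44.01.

786 g

n(Fe2O3) = 10.20 mol
n(CO) = 500.0 / 28.01 = 17.85 mol
n/ν for Fe2O3 = 10.20/1 = 10.20
n/ν for CO = 17.85/3 = 5.950
Smallest n/ν is CO → limiting reagent.
n(CO2) = (3/3) × 17.85 = 17.85 mol
mass = 17.85 × 44.01 = 785.6 g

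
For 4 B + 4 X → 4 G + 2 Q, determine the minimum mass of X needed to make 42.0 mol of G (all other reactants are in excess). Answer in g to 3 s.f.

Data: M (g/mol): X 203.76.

8560 g

n(G) = 42.00 mol
n(X) = (4/4) × 42.00 = 42.00 mol
mass = 42.00 × 203.76 = 8558 g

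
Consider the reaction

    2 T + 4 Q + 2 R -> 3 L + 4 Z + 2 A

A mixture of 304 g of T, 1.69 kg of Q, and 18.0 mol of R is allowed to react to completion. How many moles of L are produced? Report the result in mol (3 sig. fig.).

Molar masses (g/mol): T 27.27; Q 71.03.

n(T) = 304.0 / 27.27 = 11.15 mol
n(Q) = 1.690×1000 / 71.03 = 23.79 mol
n(R) = 18.00 mol
n/ν for T = 11.15/2 = 5.575
n/ν for Q = 23.79/4 = 5.948
n/ν for R = 18.00/2 = 9.000
Smallest n/ν is T → limiting reagent.
n(L) = (3/2) × 11.15 = 16.73 mol

16.7 mol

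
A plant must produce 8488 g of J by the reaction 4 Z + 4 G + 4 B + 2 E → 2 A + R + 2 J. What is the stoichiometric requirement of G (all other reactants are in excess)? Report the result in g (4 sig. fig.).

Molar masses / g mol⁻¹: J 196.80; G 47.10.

4063 g

n(J) = 8488 / 196.80 = 43.13 mol
n(G) = (4/2) × 43.13 = 86.26 mol
mass = 86.26 × 47.10 = 4063 g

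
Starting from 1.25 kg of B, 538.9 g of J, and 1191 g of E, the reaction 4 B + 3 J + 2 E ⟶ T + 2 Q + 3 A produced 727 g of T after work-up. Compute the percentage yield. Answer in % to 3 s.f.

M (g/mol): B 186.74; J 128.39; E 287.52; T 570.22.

n(B) = 1.250×1000 / 186.74 = 6.694 mol
n(J) = 538.9 / 128.39 = 4.197 mol
n(E) = 1191 / 287.52 = 4.142 mol
n/ν → B: 1.674, J: 1.399, E: 2.071; J is limiting.
theoretical n(T) = (1/3) × 4.197 = 1.399 mol → 797.7 g
% yield = 727 / 797.7 × 100 = 91.14 %

91.1 %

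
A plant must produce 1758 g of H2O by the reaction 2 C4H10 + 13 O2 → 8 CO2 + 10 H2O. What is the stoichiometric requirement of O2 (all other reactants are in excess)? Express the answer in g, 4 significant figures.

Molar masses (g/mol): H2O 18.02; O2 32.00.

n(H2O) = 1758 / 18.02 = 97.56 mol
n(O2) = (13/10) × 97.56 = 126.8 mol
mass = 126.8 × 32.00 = 4058 g

4058 g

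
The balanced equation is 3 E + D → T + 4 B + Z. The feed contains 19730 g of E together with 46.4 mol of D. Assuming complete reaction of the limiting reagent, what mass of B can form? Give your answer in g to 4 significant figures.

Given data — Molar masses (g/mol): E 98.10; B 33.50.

6218 g

n(E) = 19730 / 98.10 = 201.1 mol
n(D) = 46.40 mol
n/ν for E = 201.1/3 = 67.03
n/ν for D = 46.40/1 = 46.40
Smallest n/ν is D → limiting reagent.
n(B) = (4/1) × 46.40 = 185.6 mol
mass = 185.6 × 33.50 = 6218 g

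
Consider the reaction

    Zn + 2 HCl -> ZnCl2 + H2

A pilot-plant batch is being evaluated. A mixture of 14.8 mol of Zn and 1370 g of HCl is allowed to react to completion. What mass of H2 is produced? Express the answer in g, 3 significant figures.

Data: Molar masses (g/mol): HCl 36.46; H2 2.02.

29.9 g

n(Zn) = 14.80 mol
n(HCl) = 1370 / 36.46 = 37.58 mol
n/ν for Zn = 14.80/1 = 14.80
n/ν for HCl = 37.58/2 = 18.79
Smallest n/ν is Zn → limiting reagent.
n(H2) = (1/1) × 14.80 = 14.80 mol
mass = 14.80 × 2.02 = 29.90 g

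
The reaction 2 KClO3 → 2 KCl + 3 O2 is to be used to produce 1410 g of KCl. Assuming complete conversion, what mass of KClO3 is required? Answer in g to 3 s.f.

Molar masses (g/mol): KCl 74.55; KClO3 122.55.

n(KCl) = 1410 / 74.55 = 18.91 mol
n(KClO3) = (2/2) × 18.91 = 18.91 mol
mass = 18.91 × 122.55 = 2317 g

2320 g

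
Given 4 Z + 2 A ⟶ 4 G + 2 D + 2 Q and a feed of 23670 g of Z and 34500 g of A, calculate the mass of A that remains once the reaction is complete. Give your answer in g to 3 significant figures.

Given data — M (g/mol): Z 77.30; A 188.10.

5700 g

n(Z) = 23670 / 77.30 = 306.2 mol
n(A) = 34500 / 188.10 = 183.4 mol
n/ν for Z = 306.2/4 = 76.55
n/ν for A = 183.4/2 = 91.70
Smallest n/ν is Z → limiting reagent.
A consumed = (2/4) × 306.2 = 153.1 mol
A remaining = 183.4 − 153.1 = 30.30 mol
mass = 30.30 × 188.10 = 5699 g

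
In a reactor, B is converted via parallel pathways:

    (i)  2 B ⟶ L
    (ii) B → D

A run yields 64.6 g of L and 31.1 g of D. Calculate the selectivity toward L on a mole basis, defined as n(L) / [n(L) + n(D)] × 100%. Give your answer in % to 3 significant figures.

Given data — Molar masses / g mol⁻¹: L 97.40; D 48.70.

n(L) = 64.6 / 97.40 = 0.6632 mol
n(D) = 31.1 / 48.70 = 0.6386 mol
selectivity = 0.6632/(0.6632+0.6386) × 100 = 50.94 %

50.9 %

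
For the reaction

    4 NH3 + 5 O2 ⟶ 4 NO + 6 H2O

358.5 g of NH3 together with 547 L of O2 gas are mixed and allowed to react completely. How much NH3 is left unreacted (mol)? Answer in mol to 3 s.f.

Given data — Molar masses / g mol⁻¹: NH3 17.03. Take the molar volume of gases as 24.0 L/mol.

2.82 mol

n(NH3) = 358.5 / 17.03 = 21.05 mol
n(O2) = 547.0 / 24.0 = 22.79 mol
n/ν → NH3: 5.263, O2: 4.558; O2 is limiting.
NH3 consumed = (4/5) × 22.79 = 18.23 mol
NH3 remaining = 21.05 − 18.23 = 2.820 mol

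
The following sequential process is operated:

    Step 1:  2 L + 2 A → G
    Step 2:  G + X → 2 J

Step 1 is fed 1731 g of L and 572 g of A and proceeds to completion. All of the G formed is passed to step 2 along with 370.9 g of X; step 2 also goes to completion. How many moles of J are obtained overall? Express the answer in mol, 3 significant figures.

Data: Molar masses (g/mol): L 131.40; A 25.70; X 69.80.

Step 1:
n(L) = 1731 / 131.40 = 13.17 mol
n(A) = 572.0 / 25.70 = 22.26 mol
n/ν for L = 13.17/2 = 6.585
n/ν for A = 22.26/2 = 11.13
Smallest n/ν is L → limiting reagent.
n(G) produced = (1/2) × 13.17 = 6.585 mol
Step 2:
n(G) available = 6.585 mol
n(X) = 370.9 / 69.80 = 5.314 mol
n/ν for G = 6.585/1 = 6.585
n/ν for X = 5.314/1 = 5.314
Smallest n/ν is X → limiting reagent.
n(J) = (2/1) × 5.314 = 10.63 mol

10.6 mol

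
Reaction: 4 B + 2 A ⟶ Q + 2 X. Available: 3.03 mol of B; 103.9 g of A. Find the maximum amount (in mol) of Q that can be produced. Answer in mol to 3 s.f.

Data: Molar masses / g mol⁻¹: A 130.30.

n(B) = 3.030 mol
n(A) = 103.9 / 130.30 = 0.7974 mol
n/ν for B = 3.030/4 = 0.7575
n/ν for A = 0.7974/2 = 0.3987
Smallest n/ν is A → limiting reagent.
n(Q) = (1/2) × 0.7974 = 0.3987 mol

0.399 mol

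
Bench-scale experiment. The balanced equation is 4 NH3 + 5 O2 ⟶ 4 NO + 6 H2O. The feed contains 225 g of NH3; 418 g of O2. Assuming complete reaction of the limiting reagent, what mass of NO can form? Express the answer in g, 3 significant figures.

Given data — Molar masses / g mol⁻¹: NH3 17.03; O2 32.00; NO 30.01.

314 g

n(NH3) = 225.0 / 17.03 = 13.21 mol
n(O2) = 418.0 / 32.00 = 13.06 mol
n/ν for NH3 = 13.21/4 = 3.303
n/ν for O2 = 13.06/5 = 2.612
Smallest n/ν is O2 → limiting reagent.
n(NO) = (4/5) × 13.06 = 10.45 mol
mass = 10.45 × 30.01 = 313.6 g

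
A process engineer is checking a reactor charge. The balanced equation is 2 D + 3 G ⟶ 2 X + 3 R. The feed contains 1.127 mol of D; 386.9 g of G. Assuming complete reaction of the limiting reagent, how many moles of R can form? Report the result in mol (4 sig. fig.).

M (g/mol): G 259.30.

n(D) = 1.127 mol
n(G) = 386.9 / 259.30 = 1.492 mol
n/ν for D = 1.127/2 = 0.5635
n/ν for G = 1.492/3 = 0.4973
Smallest n/ν is G → limiting reagent.
n(R) = (3/3) × 1.492 = 1.492 mol

1.492 mol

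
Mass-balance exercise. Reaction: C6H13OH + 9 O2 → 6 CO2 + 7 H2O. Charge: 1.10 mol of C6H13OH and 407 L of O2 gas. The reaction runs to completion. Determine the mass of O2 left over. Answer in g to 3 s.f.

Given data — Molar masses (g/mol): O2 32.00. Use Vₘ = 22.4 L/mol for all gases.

265 g

n(C6H13OH) = 1.100 mol
n(O2) = 407.0 / 22.4 = 18.17 mol
n/ν for C6H13OH = 1.100/1 = 1.100
n/ν for O2 = 18.17/9 = 2.019
Smallest n/ν is C6H13OH → limiting reagent.
O2 consumed = (9/1) × 1.100 = 9.900 mol
O2 remaining = 18.17 − 9.900 = 8.270 mol
mass = 8.270 × 32.00 = 264.6 g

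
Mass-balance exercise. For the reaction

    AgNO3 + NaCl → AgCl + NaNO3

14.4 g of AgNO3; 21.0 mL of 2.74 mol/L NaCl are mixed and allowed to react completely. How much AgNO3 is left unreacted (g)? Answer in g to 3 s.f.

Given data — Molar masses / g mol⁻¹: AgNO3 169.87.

4.63 g

n(AgNO3) = 14.40 / 169.87 = 0.08477 mol
n(NaCl) = 2.74 × 21.00/1000 = 0.05754 mol
n/ν for AgNO3 = 0.08477/1 = 0.08477
n/ν for NaCl = 0.05754/1 = 0.05754
Smallest n/ν is NaCl → limiting reagent.
AgNO3 consumed = (1/1) × 0.05754 = 0.05754 mol
AgNO3 remaining = 0.08477 − 0.05754 = 0.02723 mol
mass = 0.02723 × 169.87 = 4.626 g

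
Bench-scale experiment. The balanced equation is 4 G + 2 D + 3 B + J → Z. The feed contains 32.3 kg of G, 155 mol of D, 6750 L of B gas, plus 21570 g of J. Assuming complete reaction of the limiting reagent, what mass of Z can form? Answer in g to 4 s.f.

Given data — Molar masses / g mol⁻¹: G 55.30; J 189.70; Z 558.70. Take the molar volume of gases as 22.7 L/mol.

n(G) = 32.30×1000 / 55.30 = 584.1 mol
n(D) = 155.0 mol
n(B) = 6750 / 22.7 = 297.4 mol
n(J) = 21570 / 189.70 = 113.7 mol
n/ν for G = 584.1/4 = 146.0
n/ν for D = 155.0/2 = 77.50
n/ν for B = 297.4/3 = 99.13
n/ν for J = 113.7/1 = 113.7
Smallest n/ν is D → limiting reagent.
n(Z) = (1/2) × 155.0 = 77.50 mol
mass = 77.50 × 558.70 = 43300 g

43300 g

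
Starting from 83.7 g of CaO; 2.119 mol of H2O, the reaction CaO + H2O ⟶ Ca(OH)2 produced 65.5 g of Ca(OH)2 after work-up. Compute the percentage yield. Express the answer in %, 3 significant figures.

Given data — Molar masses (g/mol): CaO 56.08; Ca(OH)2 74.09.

59.2 %

n(CaO) = 83.70 / 56.08 = 1.493 mol
n(H2O) = 2.119 mol
n/ν for CaO = 1.493/1 = 1.493
n/ν for H2O = 2.119/1 = 2.119
Smallest n/ν is CaO → limiting reagent.
theoretical n(Ca(OH)2) = (1/1) × 1.493 = 1.493 mol → 110.6 g
% yield = 65.5 / 110.6 × 100 = 59.22 %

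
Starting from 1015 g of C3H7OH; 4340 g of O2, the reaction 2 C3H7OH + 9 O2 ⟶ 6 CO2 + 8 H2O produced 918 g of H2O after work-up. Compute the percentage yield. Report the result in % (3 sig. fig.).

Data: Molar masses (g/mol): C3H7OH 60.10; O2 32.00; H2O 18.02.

75.4 %

n(C3H7OH) = 1015 / 60.10 = 16.89 mol
n(O2) = 4340 / 32.00 = 135.6 mol
n/ν for C3H7OH = 16.89/2 = 8.445
n/ν for O2 = 135.6/9 = 15.07
Smallest n/ν is C3H7OH → limiting reagent.
theoretical n(H2O) = (8/2) × 16.89 = 67.56 mol → 1217 g
% yield = 918 / 1217 × 100 = 75.43 %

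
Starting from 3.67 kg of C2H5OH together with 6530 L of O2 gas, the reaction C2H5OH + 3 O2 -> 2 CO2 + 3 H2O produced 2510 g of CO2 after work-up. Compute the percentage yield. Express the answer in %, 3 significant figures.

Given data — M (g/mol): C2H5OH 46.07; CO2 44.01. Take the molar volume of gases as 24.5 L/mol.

35.8 %

n(C2H5OH) = 3.670×1000 / 46.07 = 79.66 mol
n(O2) = 6530 / 24.5 = 266.5 mol
n/ν for C2H5OH = 79.66/1 = 79.66
n/ν for O2 = 266.5/3 = 88.83
Smallest n/ν is C2H5OH → limiting reagent.
theoretical n(CO2) = (2/1) × 79.66 = 159.3 mol → 7011 g
% yield = 2510 / 7011 × 100 = 35.80 %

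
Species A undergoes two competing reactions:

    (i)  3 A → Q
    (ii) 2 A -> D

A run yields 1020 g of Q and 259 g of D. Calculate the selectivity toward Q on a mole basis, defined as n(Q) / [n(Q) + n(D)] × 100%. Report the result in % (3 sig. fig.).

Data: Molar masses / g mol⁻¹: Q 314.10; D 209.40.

72.4 %

n(Q) = 1020 / 314.10 = 3.247 mol
n(D) = 259 / 209.40 = 1.237 mol
selectivity = 3.247/(3.247+1.237) × 100 = 72.41 %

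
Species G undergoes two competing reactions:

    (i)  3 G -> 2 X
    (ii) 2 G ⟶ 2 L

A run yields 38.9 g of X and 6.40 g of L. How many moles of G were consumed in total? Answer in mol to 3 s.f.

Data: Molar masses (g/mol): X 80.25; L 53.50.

0.847 mol

n(X) = 38.9 / 80.25 = 0.4847 mol
n(L) = 6.40 / 53.50 = 0.1196 mol
n(G) via (i) = (3/2)×0.4847 = 0.7271 mol
n(G) via (ii) = (2/2)×0.1196 = 0.1196 mol
total n(G) = 0.7271 + 0.1196 = 0.8467 mol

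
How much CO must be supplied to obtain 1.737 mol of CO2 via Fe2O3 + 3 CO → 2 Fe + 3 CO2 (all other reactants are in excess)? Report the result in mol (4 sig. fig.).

n(CO2) = 1.737 mol
n(CO) = (3/3) × 1.737 = 1.737 mol

1.737 mol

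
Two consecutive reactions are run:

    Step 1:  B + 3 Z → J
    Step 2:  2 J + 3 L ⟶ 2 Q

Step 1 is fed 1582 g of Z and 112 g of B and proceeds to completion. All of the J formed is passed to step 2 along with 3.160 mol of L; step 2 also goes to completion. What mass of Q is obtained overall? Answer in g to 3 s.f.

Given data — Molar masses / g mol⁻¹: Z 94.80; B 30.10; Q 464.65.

979 g

Step 1:
n(Z) = 1582 / 94.80 = 16.69 mol
n(B) = 112.0 / 30.10 = 3.721 mol
n/ν → Z: 5.563, B: 3.721; B is limiting.
n(J) produced = (1/1) × 3.721 = 3.721 mol
Step 2:
n(J) available = 3.721 mol
n(L) = 3.160 mol
n/ν → J: 1.861, L: 1.053; L is limiting.
n(Q) = (2/3) × 3.160 = 2.107 mol
mass = 2.107 × 464.65 = 979.0 g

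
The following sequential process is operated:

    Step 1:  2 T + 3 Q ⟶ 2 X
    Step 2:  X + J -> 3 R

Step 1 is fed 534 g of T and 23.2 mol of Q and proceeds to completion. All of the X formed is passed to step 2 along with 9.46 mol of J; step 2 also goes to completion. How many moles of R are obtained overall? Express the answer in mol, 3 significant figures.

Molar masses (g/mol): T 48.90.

28.4 mol

Step 1:
n(T) = 534.0 / 48.90 = 10.92 mol
n(Q) = 23.20 mol
n/ν for T = 10.92/2 = 5.460
n/ν for Q = 23.20/3 = 7.733
Smallest n/ν is T → limiting reagent.
n(X) produced = (2/2) × 10.92 = 10.92 mol
Step 2:
n(X) available = 10.92 mol
n(J) = 9.460 mol
n/ν for X = 10.92/1 = 10.92
n/ν for J = 9.460/1 = 9.460
Smallest n/ν is J → limiting reagent.
n(R) = (3/1) × 9.460 = 28.38 mol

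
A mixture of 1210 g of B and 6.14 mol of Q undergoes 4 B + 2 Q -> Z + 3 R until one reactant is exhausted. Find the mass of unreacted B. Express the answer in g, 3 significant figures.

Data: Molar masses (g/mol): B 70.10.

n(B) = 1210 / 70.10 = 17.26 mol
n(Q) = 6.140 mol
n/ν for B = 17.26/4 = 4.315
n/ν for Q = 6.140/2 = 3.070
Smallest n/ν is Q → limiting reagent.
B consumed = (4/2) × 6.140 = 12.28 mol
B remaining = 17.26 − 12.28 = 4.980 mol
mass = 4.980 × 70.10 = 349.1 g

349 g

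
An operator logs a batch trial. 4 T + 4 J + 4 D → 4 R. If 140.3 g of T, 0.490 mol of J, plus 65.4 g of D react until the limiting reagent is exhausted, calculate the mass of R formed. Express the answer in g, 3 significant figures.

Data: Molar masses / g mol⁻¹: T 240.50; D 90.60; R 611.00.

299 g

n(T) = 140.3 / 240.50 = 0.5834 mol
n(J) = 0.4900 mol
n(D) = 65.40 / 90.60 = 0.7219 mol
n/ν for T = 0.5834/4 = 0.1459
n/ν for J = 0.4900/4 = 0.1225
n/ν for D = 0.7219/4 = 0.1805
Smallest n/ν is J → limiting reagent.
n(R) = (4/4) × 0.4900 = 0.4900 mol
mass = 0.4900 × 611.00 = 299.4 g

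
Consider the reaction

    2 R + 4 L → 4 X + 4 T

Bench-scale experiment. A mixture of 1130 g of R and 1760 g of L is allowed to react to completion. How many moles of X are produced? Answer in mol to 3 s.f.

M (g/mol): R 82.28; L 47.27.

n(R) = 1130 / 82.28 = 13.73 mol
n(L) = 1760 / 47.27 = 37.23 mol
n/ν for R = 13.73/2 = 6.865
n/ν for L = 37.23/4 = 9.308
Smallest n/ν is R → limiting reagent.
n(X) = (4/2) × 13.73 = 27.46 mol

27.5 mol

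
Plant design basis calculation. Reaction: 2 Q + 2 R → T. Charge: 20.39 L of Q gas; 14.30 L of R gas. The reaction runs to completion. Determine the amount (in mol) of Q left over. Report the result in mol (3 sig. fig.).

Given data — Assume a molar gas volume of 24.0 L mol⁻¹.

n(Q) = 20.39 / 24.0 = 0.8496 mol
n(R) = 14.30 / 24.0 = 0.5958 mol
n/ν for Q = 0.8496/2 = 0.4248
n/ν for R = 0.5958/2 = 0.2979
Smallest n/ν is R → limiting reagent.
Q consumed = (2/2) × 0.5958 = 0.5958 mol
Q remaining = 0.8496 − 0.5958 = 0.2538 mol

0.254 mol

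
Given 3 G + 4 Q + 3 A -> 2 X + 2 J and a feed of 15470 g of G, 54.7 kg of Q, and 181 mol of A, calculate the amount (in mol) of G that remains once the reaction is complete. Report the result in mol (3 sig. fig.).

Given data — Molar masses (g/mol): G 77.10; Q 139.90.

n(G) = 15470 / 77.10 = 200.6 mol
n(Q) = 54.70×1000 / 139.90 = 391.0 mol
n(A) = 181.0 mol
n/ν → G: 66.87, Q: 97.75, A: 60.33; A is limiting.
G consumed = (3/3) × 181.0 = 181.0 mol
G remaining = 200.6 − 181.0 = 19.60 mol

19.6 mol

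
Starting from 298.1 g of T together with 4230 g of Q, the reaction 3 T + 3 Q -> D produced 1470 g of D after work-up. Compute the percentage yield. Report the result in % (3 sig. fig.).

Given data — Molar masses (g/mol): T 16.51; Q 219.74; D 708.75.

34.5 %

n(T) = 298.1 / 16.51 = 18.06 mol
n(Q) = 4230 / 219.74 = 19.25 mol
n/ν for T = 18.06/3 = 6.020
n/ν for Q = 19.25/3 = 6.417
Smallest n/ν is T → limiting reagent.
theoretical n(D) = (1/3) × 18.06 = 6.020 mol → 4267 g
% yield = 1470 / 4267 × 100 = 34.45 %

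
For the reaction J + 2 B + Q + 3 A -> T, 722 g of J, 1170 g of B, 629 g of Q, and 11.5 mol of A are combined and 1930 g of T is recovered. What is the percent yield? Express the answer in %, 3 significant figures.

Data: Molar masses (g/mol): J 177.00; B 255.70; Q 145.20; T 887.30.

n(J) = 722.0 / 177.00 = 4.079 mol
n(B) = 1170 / 255.70 = 4.576 mol
n(Q) = 629.0 / 145.20 = 4.332 mol
n(A) = 11.50 mol
n/ν → J: 4.079, B: 2.288, Q: 4.332, A: 3.833; B is limiting.
theoretical n(T) = (1/2) × 4.576 = 2.288 mol → 2030 g
% yield = 1930 / 2030 × 100 = 95.07 %

95.1 %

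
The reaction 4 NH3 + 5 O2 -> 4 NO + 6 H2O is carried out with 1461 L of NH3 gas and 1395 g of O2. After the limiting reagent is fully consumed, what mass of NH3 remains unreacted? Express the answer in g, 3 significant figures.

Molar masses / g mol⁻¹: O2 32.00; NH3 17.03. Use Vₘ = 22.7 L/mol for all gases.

502 g

n(NH3) = 1461 / 22.7 = 64.36 mol
n(O2) = 1395 / 32.00 = 43.59 mol
n/ν for NH3 = 64.36/4 = 16.09
n/ν for O2 = 43.59/5 = 8.718
Smallest n/ν is O2 → limiting reagent.
NH3 consumed = (4/5) × 43.59 = 34.87 mol
NH3 remaining = 64.36 − 34.87 = 29.49 mol
mass = 29.49 × 17.03 = 502.2 g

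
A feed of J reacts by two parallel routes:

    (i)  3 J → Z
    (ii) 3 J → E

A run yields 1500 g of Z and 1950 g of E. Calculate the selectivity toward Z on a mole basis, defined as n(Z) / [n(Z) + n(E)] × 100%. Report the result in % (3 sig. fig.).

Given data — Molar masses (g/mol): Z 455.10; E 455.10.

n(Z) = 1500 / 455.10 = 3.296 mol
n(E) = 1950 / 455.10 = 4.285 mol
selectivity = 3.296/(3.296+4.285) × 100 = 43.48 %

43.5 %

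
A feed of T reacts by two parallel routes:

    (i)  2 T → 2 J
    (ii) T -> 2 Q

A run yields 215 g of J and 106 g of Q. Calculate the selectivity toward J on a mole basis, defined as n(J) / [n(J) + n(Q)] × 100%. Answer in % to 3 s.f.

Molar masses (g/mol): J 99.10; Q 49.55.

n(J) = 215 / 99.10 = 2.170 mol
n(Q) = 106 / 49.55 = 2.139 mol
selectivity = 2.170/(2.170+2.139) × 100 = 50.36 %

50.4 %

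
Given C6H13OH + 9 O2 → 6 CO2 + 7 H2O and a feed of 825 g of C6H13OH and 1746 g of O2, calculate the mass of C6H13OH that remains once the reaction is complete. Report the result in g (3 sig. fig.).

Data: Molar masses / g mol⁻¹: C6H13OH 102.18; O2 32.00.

n(C6H13OH) = 825.0 / 102.18 = 8.074 mol
n(O2) = 1746 / 32.00 = 54.56 mol
n/ν for C6H13OH = 8.074/1 = 8.074
n/ν for O2 = 54.56/9 = 6.062
Smallest n/ν is O2 → limiting reagent.
C6H13OH consumed = (1/9) × 54.56 = 6.062 mol
C6H13OH remaining = 8.074 − 6.062 = 2.012 mol
mass = 2.012 × 102.18 = 205.6 g

206 g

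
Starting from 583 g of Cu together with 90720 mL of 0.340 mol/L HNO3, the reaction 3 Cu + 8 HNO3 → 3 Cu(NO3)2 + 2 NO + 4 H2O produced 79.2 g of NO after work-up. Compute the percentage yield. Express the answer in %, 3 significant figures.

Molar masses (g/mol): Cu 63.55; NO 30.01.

n(Cu) = 583.0 / 63.55 = 9.174 mol
n(HNO3) = 0.340 × 90720/1000 = 30.84 mol
n/ν for Cu = 9.174/3 = 3.058
n/ν for HNO3 = 30.84/8 = 3.855
Smallest n/ν is Cu → limiting reagent.
theoretical n(NO) = (2/3) × 9.174 = 6.116 mol → 183.5 g
% yield = 79.2 / 183.5 × 100 = 43.16 %

43.2 %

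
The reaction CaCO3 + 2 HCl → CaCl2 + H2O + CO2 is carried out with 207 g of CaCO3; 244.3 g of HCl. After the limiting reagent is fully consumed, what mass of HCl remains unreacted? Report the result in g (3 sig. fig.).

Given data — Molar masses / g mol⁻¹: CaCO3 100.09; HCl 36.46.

93.5 g

n(CaCO3) = 207.0 / 100.09 = 2.068 mol
n(HCl) = 244.3 / 36.46 = 6.700 mol
n/ν for CaCO3 = 2.068/1 = 2.068
n/ν for HCl = 6.700/2 = 3.350
Smallest n/ν is CaCO3 → limiting reagent.
HCl consumed = (2/1) × 2.068 = 4.136 mol
HCl remaining = 6.700 − 4.136 = 2.564 mol
mass = 2.564 × 36.46 = 93.48 g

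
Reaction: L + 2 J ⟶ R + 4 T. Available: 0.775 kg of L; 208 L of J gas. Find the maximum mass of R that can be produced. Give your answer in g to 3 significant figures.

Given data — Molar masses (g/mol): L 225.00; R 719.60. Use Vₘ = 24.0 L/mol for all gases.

n(L) = 0.7750×1000 / 225.00 = 3.444 mol
n(J) = 208.0 / 24.0 = 8.667 mol
n/ν for L = 3.444/1 = 3.444
n/ν for J = 8.667/2 = 4.334
Smallest n/ν is L → limiting reagent.
n(R) = (1/1) × 3.444 = 3.444 mol
mass = 3.444 × 719.60 = 2478 g

2480 g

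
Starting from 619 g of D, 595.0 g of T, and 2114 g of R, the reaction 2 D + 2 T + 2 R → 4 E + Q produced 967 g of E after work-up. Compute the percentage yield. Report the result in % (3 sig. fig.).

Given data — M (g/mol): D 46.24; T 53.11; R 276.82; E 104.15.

n(D) = 619.0 / 46.24 = 13.39 mol
n(T) = 595.0 / 53.11 = 11.20 mol
n(R) = 2114 / 276.82 = 7.637 mol
n/ν → D: 6.695, T: 5.600, R: 3.819; R is limiting.
theoretical n(E) = (4/2) × 7.637 = 15.27 mol → 1590 g
% yield = 967 / 1590 × 100 = 60.82 %

60.8 %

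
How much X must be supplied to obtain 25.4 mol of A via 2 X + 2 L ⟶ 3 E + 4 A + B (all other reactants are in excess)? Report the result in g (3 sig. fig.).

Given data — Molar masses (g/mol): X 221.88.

2820 g

n(A) = 25.40 mol
n(X) = (2/4) × 25.40 = 12.70 mol
mass = 12.70 × 221.88 = 2818 g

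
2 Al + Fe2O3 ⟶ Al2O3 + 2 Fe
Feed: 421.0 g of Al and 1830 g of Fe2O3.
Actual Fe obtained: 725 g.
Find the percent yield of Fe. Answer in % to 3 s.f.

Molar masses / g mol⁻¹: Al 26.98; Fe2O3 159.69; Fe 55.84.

n(Al) = 421.0 / 26.98 = 15.60 mol
n(Fe2O3) = 1830 / 159.69 = 11.46 mol
n/ν → Al: 7.800, Fe2O3: 11.46; Al is limiting.
theoretical n(Fe) = (2/2) × 15.60 = 15.60 mol → 871.1 g
% yield = 725 / 871.1 × 100 = 83.23 %

83.2 %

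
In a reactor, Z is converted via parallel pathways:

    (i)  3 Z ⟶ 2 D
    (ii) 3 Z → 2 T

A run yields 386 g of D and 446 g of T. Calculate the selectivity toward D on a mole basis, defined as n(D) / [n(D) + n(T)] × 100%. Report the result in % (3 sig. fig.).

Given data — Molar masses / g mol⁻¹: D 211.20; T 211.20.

n(D) = 386 / 211.20 = 1.828 mol
n(T) = 446 / 211.20 = 2.112 mol
selectivity = 1.828/(1.828+2.112) × 100 = 46.40 %

46.4 %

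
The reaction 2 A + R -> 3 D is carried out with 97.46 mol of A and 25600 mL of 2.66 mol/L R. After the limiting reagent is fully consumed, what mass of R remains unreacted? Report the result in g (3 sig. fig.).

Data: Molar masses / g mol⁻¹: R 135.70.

n(A) = 97.46 mol
n(R) = 2.66 × 25600/1000 = 68.10 mol
n/ν for A = 97.46/2 = 48.73
n/ν for R = 68.10/1 = 68.10
Smallest n/ν is A → limiting reagent.
R consumed = (1/2) × 97.46 = 48.73 mol
R remaining = 68.10 − 48.73 = 19.37 mol
mass = 19.37 × 135.70 = 2629 g

2630 g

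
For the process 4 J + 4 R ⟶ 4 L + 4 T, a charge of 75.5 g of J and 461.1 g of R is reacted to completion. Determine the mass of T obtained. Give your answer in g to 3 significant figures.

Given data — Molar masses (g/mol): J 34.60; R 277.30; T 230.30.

n(J) = 75.50 / 34.60 = 2.182 mol
n(R) = 461.1 / 277.30 = 1.663 mol
n/ν for J = 2.182/4 = 0.5455
n/ν for R = 1.663/4 = 0.4158
Smallest n/ν is R → limiting reagent.
n(T) = (4/4) × 1.663 = 1.663 mol
mass = 1.663 × 230.30 = 383.0 g

383 g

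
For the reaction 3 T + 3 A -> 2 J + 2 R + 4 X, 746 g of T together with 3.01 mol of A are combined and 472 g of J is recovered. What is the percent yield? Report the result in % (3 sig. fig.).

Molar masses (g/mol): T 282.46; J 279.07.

n(T) = 746.0 / 282.46 = 2.641 mol
n(A) = 3.010 mol
n/ν for T = 2.641/3 = 0.8803
n/ν for A = 3.010/3 = 1.003
Smallest n/ν is T → limiting reagent.
theoretical n(J) = (2/3) × 2.641 = 1.761 mol → 491.4 g
% yield = 472 / 491.4 × 100 = 96.05 %

96.1 %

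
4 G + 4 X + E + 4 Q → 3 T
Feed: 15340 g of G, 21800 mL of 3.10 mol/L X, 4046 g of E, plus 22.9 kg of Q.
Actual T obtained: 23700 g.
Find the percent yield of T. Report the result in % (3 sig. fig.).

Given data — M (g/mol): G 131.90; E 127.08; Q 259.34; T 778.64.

n(G) = 15340 / 131.90 = 116.3 mol
n(X) = 3.10 × 21800/1000 = 67.58 mol
n(E) = 4046 / 127.08 = 31.84 mol
n(Q) = 22.90×1000 / 259.34 = 88.30 mol
n/ν for G = 116.3/4 = 29.08
n/ν for X = 67.58/4 = 16.90
n/ν for E = 31.84/1 = 31.84
n/ν for Q = 88.30/4 = 22.08
Smallest n/ν is X → limiting reagent.
theoretical n(T) = (3/4) × 67.58 = 50.69 mol → 39470 g
% yield = 23700 / 39470 × 100 = 60.05 %

60.1 %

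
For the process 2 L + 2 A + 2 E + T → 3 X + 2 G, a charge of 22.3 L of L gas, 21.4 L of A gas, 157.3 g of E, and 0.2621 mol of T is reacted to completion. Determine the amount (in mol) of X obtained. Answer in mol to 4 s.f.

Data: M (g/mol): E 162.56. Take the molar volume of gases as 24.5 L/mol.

0.7863 mol

n(L) = 22.30 / 24.5 = 0.9102 mol
n(A) = 21.40 / 24.5 = 0.8735 mol
n(E) = 157.3 / 162.56 = 0.9676 mol
n(T) = 0.2621 mol
n/ν → L: 0.4551, A: 0.4368, E: 0.4838, T: 0.2621; T is limiting.
n(X) = (3/1) × 0.2621 = 0.7863 mol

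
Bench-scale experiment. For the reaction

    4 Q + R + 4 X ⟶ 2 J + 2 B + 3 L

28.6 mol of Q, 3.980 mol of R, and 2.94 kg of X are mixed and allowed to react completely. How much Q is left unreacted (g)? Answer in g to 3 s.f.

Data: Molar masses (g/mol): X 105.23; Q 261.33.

3310 g

n(Q) = 28.60 mol
n(R) = 3.980 mol
n(X) = 2.940×1000 / 105.23 = 27.94 mol
n/ν for Q = 28.60/4 = 7.150
n/ν for R = 3.980/1 = 3.980
n/ν for X = 27.94/4 = 6.985
Smallest n/ν is R → limiting reagent.
Q consumed = (4/1) × 3.980 = 15.92 mol
Q remaining = 28.60 − 15.92 = 12.68 mol
mass = 12.68 × 261.33 = 3314 g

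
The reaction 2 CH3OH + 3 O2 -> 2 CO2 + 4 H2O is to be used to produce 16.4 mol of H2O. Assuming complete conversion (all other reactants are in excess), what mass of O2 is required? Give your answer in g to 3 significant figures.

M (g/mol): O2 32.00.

n(H2O) = 16.40 mol
n(O2) = (3/4) × 16.40 = 12.30 mol
mass = 12.30 × 32.00 = 393.6 g

394 g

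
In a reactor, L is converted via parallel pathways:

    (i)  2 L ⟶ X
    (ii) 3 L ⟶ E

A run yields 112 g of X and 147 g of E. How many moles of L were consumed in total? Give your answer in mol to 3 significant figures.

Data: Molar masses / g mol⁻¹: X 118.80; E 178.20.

4.36 mol

n(X) = 112 / 118.80 = 0.9428 mol
n(E) = 147 / 178.20 = 0.8249 mol
n(L) via (i) = (2/1)×0.9428 = 1.886 mol
n(L) via (ii) = (3/1)×0.8249 = 2.475 mol
total n(L) = 1.886 + 2.475 = 4.361 mol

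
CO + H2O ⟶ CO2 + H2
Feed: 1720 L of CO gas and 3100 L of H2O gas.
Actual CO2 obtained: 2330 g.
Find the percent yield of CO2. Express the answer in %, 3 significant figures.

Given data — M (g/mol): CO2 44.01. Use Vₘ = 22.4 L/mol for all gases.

68.9 %

n(CO) = 1720 / 22.4 = 76.79 mol
n(H2O) = 3100 / 22.4 = 138.4 mol
n/ν → CO: 76.79, H2O: 138.4; CO is limiting.
theoretical n(CO2) = (1/1) × 76.79 = 76.79 mol → 3380 g
% yield = 2330 / 3380 × 100 = 68.93 %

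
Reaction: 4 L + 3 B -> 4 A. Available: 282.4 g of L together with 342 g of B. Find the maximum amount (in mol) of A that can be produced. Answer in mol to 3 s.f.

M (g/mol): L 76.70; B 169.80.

n(L) = 282.4 / 76.70 = 3.682 mol
n(B) = 342.0 / 169.80 = 2.014 mol
n/ν → L: 0.9205, B: 0.6713; B is limiting.
n(A) = (4/3) × 2.014 = 2.685 mol

2.69 mol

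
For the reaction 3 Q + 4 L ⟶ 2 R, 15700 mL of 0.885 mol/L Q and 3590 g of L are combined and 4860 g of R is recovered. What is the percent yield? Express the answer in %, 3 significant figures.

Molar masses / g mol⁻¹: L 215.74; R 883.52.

66.1 %

n(Q) = 0.885 × 15700/1000 = 13.89 mol
n(L) = 3590 / 215.74 = 16.64 mol
n/ν → Q: 4.630, L: 4.160; L is limiting.
theoretical n(R) = (2/4) × 16.64 = 8.320 mol → 7351 g
% yield = 4860 / 7351 × 100 = 66.11 %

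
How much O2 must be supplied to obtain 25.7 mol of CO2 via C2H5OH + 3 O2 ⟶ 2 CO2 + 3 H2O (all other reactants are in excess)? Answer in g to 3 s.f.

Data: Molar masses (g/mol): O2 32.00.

1230 g

n(CO2) = 25.70 mol
n(O2) = (3/2) × 25.70 = 38.55 mol
mass = 38.55 × 32.00 = 1234 g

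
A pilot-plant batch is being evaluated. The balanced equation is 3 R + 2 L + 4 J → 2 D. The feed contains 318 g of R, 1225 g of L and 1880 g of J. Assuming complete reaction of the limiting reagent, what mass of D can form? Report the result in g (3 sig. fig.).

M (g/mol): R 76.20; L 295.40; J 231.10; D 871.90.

2430 g

n(R) = 318.0 / 76.20 = 4.173 mol
n(L) = 1225 / 295.40 = 4.147 mol
n(J) = 1880 / 231.10 = 8.135 mol
n/ν → R: 1.391, L: 2.074, J: 2.034; R is limiting.
n(D) = (2/3) × 4.173 = 2.782 mol
mass = 2.782 × 871.90 = 2426 g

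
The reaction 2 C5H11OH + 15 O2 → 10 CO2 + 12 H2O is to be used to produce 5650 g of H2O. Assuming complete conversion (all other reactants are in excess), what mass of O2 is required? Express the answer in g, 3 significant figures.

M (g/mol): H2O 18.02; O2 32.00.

12500 g

n(H2O) = 5650 / 18.02 = 313.5 mol
n(O2) = (15/12) × 313.5 = 391.9 mol
mass = 391.9 × 32.00 = 12540 g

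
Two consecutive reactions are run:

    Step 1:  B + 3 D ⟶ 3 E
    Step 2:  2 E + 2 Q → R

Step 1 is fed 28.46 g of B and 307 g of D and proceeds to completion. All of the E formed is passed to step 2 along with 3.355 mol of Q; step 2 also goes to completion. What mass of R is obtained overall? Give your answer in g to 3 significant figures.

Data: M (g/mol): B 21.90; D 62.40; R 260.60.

Step 1:
n(B) = 28.46 / 21.90 = 1.300 mol
n(D) = 307.0 / 62.40 = 4.920 mol
n/ν for B = 1.300/1 = 1.300
n/ν for D = 4.920/3 = 1.640
Smallest n/ν is B → limiting reagent.
n(E) produced = (3/1) × 1.300 = 3.900 mol
Step 2:
n(E) available = 3.900 mol
n(Q) = 3.355 mol
n/ν for E = 3.900/2 = 1.950
n/ν for Q = 3.355/2 = 1.678
Smallest n/ν is Q → limiting reagent.
n(R) = (1/2) × 3.355 = 1.678 mol
mass = 1.678 × 260.60 = 437.3 g

437 g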